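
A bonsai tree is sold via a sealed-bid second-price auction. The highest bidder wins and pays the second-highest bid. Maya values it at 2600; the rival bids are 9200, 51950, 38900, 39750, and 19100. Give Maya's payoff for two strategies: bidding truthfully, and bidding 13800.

The highest competing bid is 51950.
Bidding truthfully at 2600: the top bid is 51950 (a rival), so Maya loses. Payoff = 0.
Bidding 13800: the top bid is 51950 (a rival), so Maya loses. Payoff = 0.

Truthful: 0; alternative: 0.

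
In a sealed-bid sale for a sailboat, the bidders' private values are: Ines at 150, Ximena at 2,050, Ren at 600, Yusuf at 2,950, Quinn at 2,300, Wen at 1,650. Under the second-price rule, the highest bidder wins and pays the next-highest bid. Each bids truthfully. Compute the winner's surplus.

Sorted high to low: Yusuf 2,950, then Quinn 2,300, then Ximena 2,050, then Wen 1,650, then Ren 600, then Ines 150.
Yusuf wins with the top bid and pays the second-highest, 2,300.
Surplus = 2,950 − 2,300 = 650.

650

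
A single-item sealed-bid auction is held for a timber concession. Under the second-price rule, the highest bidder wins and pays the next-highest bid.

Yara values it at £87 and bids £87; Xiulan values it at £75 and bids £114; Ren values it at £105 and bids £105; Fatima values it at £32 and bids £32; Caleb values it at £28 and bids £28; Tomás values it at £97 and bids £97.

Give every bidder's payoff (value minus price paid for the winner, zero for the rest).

Payoffs: Yara £0, Xiulan -£30, Ren £0, Fatima £0, Caleb £0, Tomás £0.

Bids in descending order: Xiulan £114; Ren £105; Tomás £97; Yara £87; Fatima £32; Caleb £28.
Xiulan has the top bid and wins; the price is the second-highest bid, £105.
Xiulan's payoff = £75 − £105 = -£30. All other bidders lose, so their payoff is 0.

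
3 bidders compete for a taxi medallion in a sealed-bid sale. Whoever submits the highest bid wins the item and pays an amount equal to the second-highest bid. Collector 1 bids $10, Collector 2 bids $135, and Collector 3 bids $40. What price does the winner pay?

Ordered from highest: Collector 2 $135; Collector 3 $40; Collector 1 $10.
Collector 2 has the highest bid, so Collector 2 wins.
The second-highest bid is $40, so that is what Collector 2 pays.

Price paid: $40.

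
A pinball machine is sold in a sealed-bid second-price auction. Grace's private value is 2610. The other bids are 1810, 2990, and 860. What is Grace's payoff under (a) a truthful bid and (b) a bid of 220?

Truthful: 0; alternative: 0.

The highest competing bid is 2990.
Bidding truthfully at 2610: the top bid is 2990 (a rival), so Grace loses. Payoff = 0.
Bidding 220: the top bid is 2990 (a rival), so Grace loses. Payoff = 0.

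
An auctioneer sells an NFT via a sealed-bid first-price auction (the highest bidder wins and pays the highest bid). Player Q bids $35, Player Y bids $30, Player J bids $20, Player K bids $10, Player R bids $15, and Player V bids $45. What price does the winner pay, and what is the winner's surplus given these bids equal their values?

Price $45; surplus $0.

Ranking the bids: Player V $45 > Player Q $35 > Player Y $30 > Player J $20 > Player R $15 > Player K $10.
Player V is the highest bidder, so Player V wins.
Under the first-price rule, the price is the highest bid: $45.
Surplus = $45 − $45 = $0.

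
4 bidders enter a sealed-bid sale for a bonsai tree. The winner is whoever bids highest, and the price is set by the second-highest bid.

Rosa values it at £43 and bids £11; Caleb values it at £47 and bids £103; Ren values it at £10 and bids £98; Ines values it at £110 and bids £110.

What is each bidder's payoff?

Rosa £0, Caleb £0, Ren £0, Ines £7.

Ordered from highest: Ines £110; Caleb £103; Ren £98; Rosa £11.
Ines has the top bid and wins; the price is the second-highest bid, £103.
Ines's payoff = £110 − £103 = £7. All other bidders lose, so their payoff is 0.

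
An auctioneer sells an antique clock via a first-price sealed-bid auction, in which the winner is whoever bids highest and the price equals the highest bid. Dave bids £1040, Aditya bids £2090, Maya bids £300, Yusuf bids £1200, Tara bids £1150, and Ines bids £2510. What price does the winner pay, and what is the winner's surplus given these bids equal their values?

Price £2510; surplus £0.

Sorted high to low: Ines £2510; Aditya £2090; Yusuf £1200; Tara £1150; Dave £1040; Maya £300.
Ines is the highest bidder, so Ines wins.
Under the first-price rule, the price is the highest bid: £2510.
Surplus = £2510 − £2510 = £0.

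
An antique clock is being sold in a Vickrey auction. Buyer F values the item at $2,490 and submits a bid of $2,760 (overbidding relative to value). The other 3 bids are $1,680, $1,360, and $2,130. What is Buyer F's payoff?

Buyer F's payoff: $360.

Highest competing bid: $2,130.
Buyer F's bid $2,760 is the highest overall, so Buyer F wins and pays the second-highest bid, $2,130.
Payoff = value − price = $2,490 − $2,130 = $360.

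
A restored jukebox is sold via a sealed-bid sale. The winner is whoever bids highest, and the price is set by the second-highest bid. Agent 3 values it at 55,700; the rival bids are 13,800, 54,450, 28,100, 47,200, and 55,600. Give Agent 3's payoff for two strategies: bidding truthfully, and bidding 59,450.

The highest competing bid is 55,600.
Bidding truthfully at 55,700: Agent 3 has the top bid, wins, and pays the second-highest bid 55,600. Payoff = 55,700 − 55,600 = 100.
Bidding 59,450: Agent 3 has the top bid, wins, and pays the second-highest bid 55,600. Payoff = 55,700 − 55,600 = 100.

Truthful: 100; alternative: 100.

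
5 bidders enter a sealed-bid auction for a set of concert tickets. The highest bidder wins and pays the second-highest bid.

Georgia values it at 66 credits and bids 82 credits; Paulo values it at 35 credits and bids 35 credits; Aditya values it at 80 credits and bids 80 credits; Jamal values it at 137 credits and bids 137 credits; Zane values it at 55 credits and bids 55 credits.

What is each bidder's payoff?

Payoffs: Georgia 0 credits, Paulo 0 credits, Aditya 0 credits, Jamal 55 credits, Zane 0 credits.

Ranking the bids: Jamal 137 credits, then Georgia 82 credits, then Aditya 80 credits, then Zane 55 credits, then Paulo 35 credits.
Jamal has the top bid and wins; the price is the second-highest bid, 82 credits.
Jamal's payoff = 137 credits − 82 credits = 55 credits. All other bidders lose, so their payoff is 0.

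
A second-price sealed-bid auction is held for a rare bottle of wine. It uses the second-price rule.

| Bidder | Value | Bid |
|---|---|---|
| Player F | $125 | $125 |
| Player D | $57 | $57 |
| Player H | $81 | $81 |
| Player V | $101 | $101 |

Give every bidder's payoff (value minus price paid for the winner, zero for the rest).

Bids in descending order: Player F $125, then Player V $101, then Player H $81, then Player D $57.
Player F has the top bid and wins; the price is the second-highest bid, $101.
Player F's payoff = $125 − $101 = $24. All other bidders lose, so their payoff is 0.

Payoffs: Player F $24, Player D $0, Player H $0, Player V $0.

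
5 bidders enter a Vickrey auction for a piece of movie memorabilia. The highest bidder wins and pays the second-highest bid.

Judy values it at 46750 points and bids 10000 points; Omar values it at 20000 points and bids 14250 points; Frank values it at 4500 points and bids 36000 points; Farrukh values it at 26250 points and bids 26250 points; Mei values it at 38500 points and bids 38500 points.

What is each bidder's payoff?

Sorted high to low: Mei 38500 points; Frank 36000 points; Farrukh 26250 points; Omar 14250 points; Judy 10000 points.
Mei has the top bid and wins; the price is the second-highest bid, 36000 points.
Mei's payoff = 38500 points − 36000 points = 2500 points. All other bidders lose, so their payoff is 0.

Judy 0 points, Omar 0 points, Frank 0 points, Farrukh 0 points, Mei 2500 points.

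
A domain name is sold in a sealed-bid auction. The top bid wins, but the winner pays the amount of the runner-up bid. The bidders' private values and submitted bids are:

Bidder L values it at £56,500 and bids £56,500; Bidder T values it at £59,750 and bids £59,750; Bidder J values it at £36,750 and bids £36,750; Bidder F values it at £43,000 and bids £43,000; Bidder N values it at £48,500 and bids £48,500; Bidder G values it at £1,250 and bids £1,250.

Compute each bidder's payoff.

Ranking the bids: Bidder T £59,750, then Bidder L £56,500, then Bidder N £48,500, then Bidder F £43,000, then Bidder J £36,750, then Bidder G £1,250.
Bidder T has the top bid and wins; the price is the second-highest bid, £56,500.
Bidder T's payoff = £59,750 − £56,500 = £3,250. All other bidders lose, so their payoff is 0.

Payoffs: Bidder L £0, Bidder T £3,250, Bidder J £0, Bidder F £0, Bidder N £0, Bidder G £0.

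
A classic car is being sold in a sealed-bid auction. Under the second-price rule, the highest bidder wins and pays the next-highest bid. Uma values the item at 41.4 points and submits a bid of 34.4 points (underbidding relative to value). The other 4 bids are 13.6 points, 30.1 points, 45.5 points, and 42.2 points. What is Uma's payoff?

Highest competing bid: 45.5 points.
Uma's bid 34.4 points is not the highest, so Uma loses, pays nothing, and earns zero payoff.

Payoff = 0.0 points.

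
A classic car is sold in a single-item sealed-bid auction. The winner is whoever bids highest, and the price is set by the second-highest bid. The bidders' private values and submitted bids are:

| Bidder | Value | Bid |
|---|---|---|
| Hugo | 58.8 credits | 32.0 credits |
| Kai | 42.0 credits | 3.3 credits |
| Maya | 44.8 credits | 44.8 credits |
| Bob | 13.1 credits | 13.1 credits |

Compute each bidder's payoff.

Bids in descending order: Maya 44.8 credits; Hugo 32.0 credits; Bob 13.1 credits; Kai 3.3 credits.
Maya has the top bid and wins; the price is the second-highest bid, 32.0 credits.
Maya's payoff = 44.8 credits − 32.0 credits = 12.8 credits. All other bidders lose, so their payoff is 0.

Payoffs: Hugo 0.0 credits, Kai 0.0 credits, Maya 12.8 credits, Bob 0.0 credits.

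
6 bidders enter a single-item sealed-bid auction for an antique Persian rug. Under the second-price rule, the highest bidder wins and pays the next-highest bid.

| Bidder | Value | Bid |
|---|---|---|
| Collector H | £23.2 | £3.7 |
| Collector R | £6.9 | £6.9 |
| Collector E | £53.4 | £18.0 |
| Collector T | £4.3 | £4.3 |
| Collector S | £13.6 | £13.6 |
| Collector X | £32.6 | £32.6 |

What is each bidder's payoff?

Sorted high to low: Collector X £32.6; Collector E £18.0; Collector S £13.6; Collector R £6.9; Collector T £4.3; Collector H £3.7.
Collector X has the top bid and wins; the price is the second-highest bid, £18.0.
Collector X's payoff = £32.6 − £18.0 = £14.6. All other bidders lose, so their payoff is 0.

Payoffs: Collector H £0.0, Collector R £0.0, Collector E £0.0, Collector T £0.0, Collector S £0.0, Collector X £14.6.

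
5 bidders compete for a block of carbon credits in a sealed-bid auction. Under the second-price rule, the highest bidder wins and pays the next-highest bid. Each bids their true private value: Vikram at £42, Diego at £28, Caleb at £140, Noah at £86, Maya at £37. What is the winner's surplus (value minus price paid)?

Ordered from highest: Caleb £140; Noah £86; Vikram £42; Maya £37; Diego £28.
Caleb wins with the top bid and pays the second-highest, £86.
Surplus = £140 − £86 = £54.

Surplus = £54.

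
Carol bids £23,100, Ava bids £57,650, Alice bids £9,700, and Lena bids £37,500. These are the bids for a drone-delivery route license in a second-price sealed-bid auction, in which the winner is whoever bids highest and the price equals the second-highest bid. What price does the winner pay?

The winner pays £37,500.

Bids in descending order: Ava £57,650; Lena £37,500; Carol £23,100; Alice £9,700.
Ava is the highest bidder, so Ava wins.
Under the second-price rule, the price is the second-highest bid: £37,500.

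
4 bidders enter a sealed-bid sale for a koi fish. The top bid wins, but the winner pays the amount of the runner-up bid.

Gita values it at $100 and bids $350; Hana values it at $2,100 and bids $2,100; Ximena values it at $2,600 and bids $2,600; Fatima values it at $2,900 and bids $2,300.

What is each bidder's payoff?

Bids in descending order: Ximena $2,600 > Fatima $2,300 > Hana $2,100 > Gita $350.
Ximena has the top bid and wins; the price is the second-highest bid, $2,300.
Ximena's payoff = $2,600 − $2,300 = $300. All other bidders lose, so their payoff is 0.

Payoffs: Gita $0, Hana $0, Ximena $300, Fatima $0.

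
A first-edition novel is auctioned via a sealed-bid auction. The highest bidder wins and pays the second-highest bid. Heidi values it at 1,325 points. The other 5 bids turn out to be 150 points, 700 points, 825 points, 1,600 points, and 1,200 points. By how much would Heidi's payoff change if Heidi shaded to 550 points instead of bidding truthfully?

The highest competing bid is 1,600 points.
Bidding truthfully at 1,325 points: the top bid is 1,600 points (a rival), so Heidi loses. Payoff = 0 points.
Bidding 550 points: the top bid is 1,600 points (a rival), so Heidi loses. Payoff = 0 points.
Change = 0 points − 0 points = 0 points.

Change in payoff: 0 points.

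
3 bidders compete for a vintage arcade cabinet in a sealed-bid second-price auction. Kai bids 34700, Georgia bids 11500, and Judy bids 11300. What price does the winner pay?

The winner pays 11500.

Ranking the bids: Kai 34700 > Georgia 11500 > Judy 11300.
Kai has the highest bid, so Kai wins.
The second-highest bid is 11500, so that is what Kai pays.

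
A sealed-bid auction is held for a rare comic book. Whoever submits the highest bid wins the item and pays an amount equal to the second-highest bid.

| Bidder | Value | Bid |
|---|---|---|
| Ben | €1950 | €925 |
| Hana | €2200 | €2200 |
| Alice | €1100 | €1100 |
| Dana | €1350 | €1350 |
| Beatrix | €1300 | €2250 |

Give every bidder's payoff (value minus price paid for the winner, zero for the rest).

Payoffs: Ben €0, Hana €0, Alice €0, Dana €0, Beatrix -€900.

Ranking the bids: Beatrix €2250 > Hana €2200 > Dana €1350 > Alice €1100 > Ben €925.
Beatrix has the top bid and wins; the price is the second-highest bid, €2200.
Beatrix's payoff = €1300 − €2200 = -€900. All other bidders lose, so their payoff is 0.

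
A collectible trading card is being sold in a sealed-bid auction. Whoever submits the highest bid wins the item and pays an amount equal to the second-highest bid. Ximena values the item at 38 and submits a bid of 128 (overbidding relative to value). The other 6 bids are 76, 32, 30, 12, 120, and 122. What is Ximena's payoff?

Highest competing bid: 122.
Ximena's bid 128 is the highest overall, so Ximena wins and pays the second-highest bid, 122.
Payoff = value − price = 38 − 122 = -84.
Overbidding won the item at a price above value — truthful bidding would have avoided this loss.

-84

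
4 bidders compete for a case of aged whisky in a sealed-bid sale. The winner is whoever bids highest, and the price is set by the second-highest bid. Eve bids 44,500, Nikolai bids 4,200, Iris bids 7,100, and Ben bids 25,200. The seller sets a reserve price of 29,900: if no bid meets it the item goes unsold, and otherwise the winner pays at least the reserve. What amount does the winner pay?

The winner pays 29,900.

Bids in descending order: Eve 44,500; Ben 25,200; Iris 7,100; Nikolai 4,200.
Eve has the highest bid, so Eve wins.
The second-highest bid is 25,200, but the reserve 29,900 is higher, so the price is the reserve.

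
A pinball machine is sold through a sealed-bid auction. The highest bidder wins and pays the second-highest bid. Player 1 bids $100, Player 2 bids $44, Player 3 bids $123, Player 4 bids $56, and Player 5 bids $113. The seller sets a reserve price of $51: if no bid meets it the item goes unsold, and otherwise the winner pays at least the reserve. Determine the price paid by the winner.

Sorted high to low: Player 3 $123, then Player 5 $113, then Player 1 $100, then Player 4 $56, then Player 2 $44.
Player 3 has the highest bid, so Player 3 wins.
The second-highest bid is $113, which exceeds the reserve, so that sets the price.

$113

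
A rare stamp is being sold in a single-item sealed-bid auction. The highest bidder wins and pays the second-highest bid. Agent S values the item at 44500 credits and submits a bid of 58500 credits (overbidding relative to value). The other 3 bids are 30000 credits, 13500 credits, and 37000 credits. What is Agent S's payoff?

7500 credits

Highest competing bid: 37000 credits.
Agent S's bid 58500 credits is the highest overall, so Agent S wins and pays the second-highest bid, 37000 credits.
Payoff = value − price = 44500 credits − 37000 credits = 7500 credits.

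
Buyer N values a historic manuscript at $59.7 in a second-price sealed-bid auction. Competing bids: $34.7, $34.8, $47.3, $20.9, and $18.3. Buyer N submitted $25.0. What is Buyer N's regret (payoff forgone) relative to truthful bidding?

Payoff forgone: $12.4.

The highest competing bid is $47.3.
Bidding truthfully at $59.7: Buyer N has the top bid, wins, and pays the second-highest bid $47.3. Payoff = $59.7 − $47.3 = $12.4.
Bidding $25.0: the top bid is $47.3 (a rival), so Buyer N loses. Payoff = $0.0.
Regret = truthful payoff − actual payoff = $12.4 − $0.0 = $12.4.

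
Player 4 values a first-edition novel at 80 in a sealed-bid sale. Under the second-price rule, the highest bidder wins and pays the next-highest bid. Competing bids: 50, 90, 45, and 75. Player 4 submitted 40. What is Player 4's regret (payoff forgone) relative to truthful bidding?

The highest competing bid is 90.
Bidding truthfully at 80: the top bid is 90 (a rival), so Player 4 loses. Payoff = 0.
Bidding 40: the top bid is 90 (a rival), so Player 4 loses. Payoff = 0.
Regret = truthful payoff − actual payoff = 0 − 0 = 0.

Payoff forgone: 0.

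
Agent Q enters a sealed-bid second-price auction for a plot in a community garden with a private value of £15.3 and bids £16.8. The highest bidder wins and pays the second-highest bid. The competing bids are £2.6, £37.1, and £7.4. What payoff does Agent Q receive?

£0.0

Highest competing bid: £37.1.
Agent Q's bid £16.8 is not the highest, so Agent Q loses, pays nothing, and earns zero payoff.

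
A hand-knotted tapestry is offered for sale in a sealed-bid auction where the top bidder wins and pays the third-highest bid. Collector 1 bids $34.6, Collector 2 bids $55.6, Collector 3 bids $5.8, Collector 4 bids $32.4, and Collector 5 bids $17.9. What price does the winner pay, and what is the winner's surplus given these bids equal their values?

Price $32.4; surplus $23.2.

Ranking the bids: Collector 2 $55.6; Collector 1 $34.6; Collector 4 $32.4; Collector 5 $17.9; Collector 3 $5.8.
Collector 2 is the highest bidder, so Collector 2 wins.
Under the third-price rule, the price is the third-highest bid: $32.4.
Surplus = $55.6 − $32.4 = $23.2.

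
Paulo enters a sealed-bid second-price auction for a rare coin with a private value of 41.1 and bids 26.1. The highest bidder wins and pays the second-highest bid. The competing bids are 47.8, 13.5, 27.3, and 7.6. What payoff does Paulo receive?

Payoff = 0.0.

Highest competing bid: 47.8.
Paulo's bid 26.1 is not the highest, so Paulo loses, pays nothing, and earns zero payoff.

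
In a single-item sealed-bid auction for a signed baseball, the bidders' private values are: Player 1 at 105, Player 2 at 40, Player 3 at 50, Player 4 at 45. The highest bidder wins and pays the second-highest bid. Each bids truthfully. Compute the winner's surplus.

Sorted high to low: Player 1 105 > Player 3 50 > Player 4 45 > Player 2 40.
Player 1 wins with the top bid and pays the second-highest, 50.
Surplus = 105 − 50 = 55.

Surplus = 55.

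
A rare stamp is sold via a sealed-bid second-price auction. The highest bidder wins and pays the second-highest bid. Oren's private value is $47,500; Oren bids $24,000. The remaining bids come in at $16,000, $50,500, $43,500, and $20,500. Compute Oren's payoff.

Payoff = $0.

Highest competing bid: $50,500.
Oren's bid $24,000 is not the highest, so Oren loses, pays nothing, and earns zero payoff.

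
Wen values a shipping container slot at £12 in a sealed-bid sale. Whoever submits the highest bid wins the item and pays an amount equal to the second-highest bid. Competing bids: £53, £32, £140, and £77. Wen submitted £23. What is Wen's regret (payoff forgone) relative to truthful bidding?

Regret: £0.

The highest competing bid is £140.
Bidding truthfully at £12: the top bid is £140 (a rival), so Wen loses. Payoff = £0.
Bidding £23: the top bid is £140 (a rival), so Wen loses. Payoff = £0.
Regret = truthful payoff − actual payoff = £0 − £0 = £0.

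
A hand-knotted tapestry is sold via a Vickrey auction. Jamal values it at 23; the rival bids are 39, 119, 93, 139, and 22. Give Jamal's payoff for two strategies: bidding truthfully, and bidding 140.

The highest competing bid is 139.
Bidding truthfully at 23: the top bid is 139 (a rival), so Jamal loses. Payoff = 0.
Bidding 140: Jamal has the top bid, wins, and pays the second-highest bid 139. Payoff = 23 − 139 = -116.
This is the dominant-strategy logic: truthful bidding weakly beats any alternative.

Truthful: 0; alternative: -116.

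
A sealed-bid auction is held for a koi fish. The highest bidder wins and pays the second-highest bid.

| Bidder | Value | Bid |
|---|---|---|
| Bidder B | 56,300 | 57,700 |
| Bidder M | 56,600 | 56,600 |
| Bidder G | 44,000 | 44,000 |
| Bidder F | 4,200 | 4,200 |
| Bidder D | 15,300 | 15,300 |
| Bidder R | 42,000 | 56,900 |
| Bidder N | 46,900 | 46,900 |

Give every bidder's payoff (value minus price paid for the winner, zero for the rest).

Bidder B -600, Bidder M 0, Bidder G 0, Bidder F 0, Bidder D 0, Bidder R 0, Bidder N 0.

Sorted high to low: Bidder B 57,700; Bidder R 56,900; Bidder M 56,600; Bidder N 46,900; Bidder G 44,000; Bidder D 15,300; Bidder F 4,200.
Bidder B has the top bid and wins; the price is the second-highest bid, 56,900.
Bidder B's payoff = 56,300 − 56,900 = -600. All other bidders lose, so their payoff is 0.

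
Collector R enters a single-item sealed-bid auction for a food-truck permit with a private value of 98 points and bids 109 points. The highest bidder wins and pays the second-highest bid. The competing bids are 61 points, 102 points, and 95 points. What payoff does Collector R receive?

Collector R's payoff: -4 points.

Highest competing bid: 102 points.
Collector R's bid 109 points is the highest overall, so Collector R wins and pays the second-highest bid, 102 points.
Payoff = value − price = 98 points − 102 points = -4 points.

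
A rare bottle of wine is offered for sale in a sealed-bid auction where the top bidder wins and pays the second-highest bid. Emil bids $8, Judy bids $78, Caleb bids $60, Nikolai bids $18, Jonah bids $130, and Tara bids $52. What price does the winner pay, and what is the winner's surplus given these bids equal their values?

Price $78; surplus $52.

Ranking the bids: Jonah $130; Judy $78; Caleb $60; Tara $52; Nikolai $18; Emil $8.
Jonah is the highest bidder, so Jonah wins.
Under the second-price rule, the price is the second-highest bid: $78.
Surplus = $130 − $78 = $52.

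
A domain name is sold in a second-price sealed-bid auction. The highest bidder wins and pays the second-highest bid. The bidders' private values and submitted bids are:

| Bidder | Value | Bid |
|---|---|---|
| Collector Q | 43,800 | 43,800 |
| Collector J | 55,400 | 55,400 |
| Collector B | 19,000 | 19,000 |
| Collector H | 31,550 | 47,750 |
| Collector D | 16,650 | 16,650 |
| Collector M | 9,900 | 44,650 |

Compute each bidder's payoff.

Sorted high to low: Collector J 55,400 > Collector H 47,750 > Collector M 44,650 > Collector Q 43,800 > Collector B 19,000 > Collector D 16,650.
Collector J has the top bid and wins; the price is the second-highest bid, 47,750.
Collector J's payoff = 55,400 − 47,750 = 7,650. All other bidders lose, so their payoff is 0.

Collector Q 0, Collector J 7,650, Collector B 0, Collector H 0, Collector D 0, Collector M 0.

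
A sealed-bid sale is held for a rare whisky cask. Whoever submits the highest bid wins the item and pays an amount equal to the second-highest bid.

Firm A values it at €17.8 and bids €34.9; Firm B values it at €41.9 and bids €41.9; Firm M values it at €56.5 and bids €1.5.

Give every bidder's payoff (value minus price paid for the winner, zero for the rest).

Ranking the bids: Firm B €41.9, then Firm A €34.9, then Firm M €1.5.
Firm B has the top bid and wins; the price is the second-highest bid, €34.9.
Firm B's payoff = €41.9 − €34.9 = €7.0. All other bidders lose, so their payoff is 0.

Firm A €0.0, Firm B €7.0, Firm M €0.0.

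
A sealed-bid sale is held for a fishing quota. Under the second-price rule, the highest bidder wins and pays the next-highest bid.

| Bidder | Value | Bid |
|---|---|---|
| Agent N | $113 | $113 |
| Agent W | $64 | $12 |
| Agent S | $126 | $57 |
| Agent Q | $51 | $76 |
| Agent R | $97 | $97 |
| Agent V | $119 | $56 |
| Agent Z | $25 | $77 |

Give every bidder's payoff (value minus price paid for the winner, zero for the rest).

Agent N $16, Agent W $0, Agent S $0, Agent Q $0, Agent R $0, Agent V $0, Agent Z $0.

Sorted high to low: Agent N $113; Agent R $97; Agent Z $77; Agent Q $76; Agent S $57; Agent V $56; Agent W $12.
Agent N has the top bid and wins; the price is the second-highest bid, $97.
Agent N's payoff = $113 − $97 = $16. All other bidders lose, so their payoff is 0.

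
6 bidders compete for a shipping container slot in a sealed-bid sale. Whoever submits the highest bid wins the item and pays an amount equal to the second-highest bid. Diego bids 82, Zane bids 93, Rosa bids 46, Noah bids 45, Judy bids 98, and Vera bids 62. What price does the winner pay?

Sorted high to low: Judy 98, then Zane 93, then Diego 82, then Vera 62, then Rosa 46, then Noah 45.
Judy has the highest bid, so Judy wins.
The second-highest bid is 93, so that is what Judy pays.

Price paid: 93.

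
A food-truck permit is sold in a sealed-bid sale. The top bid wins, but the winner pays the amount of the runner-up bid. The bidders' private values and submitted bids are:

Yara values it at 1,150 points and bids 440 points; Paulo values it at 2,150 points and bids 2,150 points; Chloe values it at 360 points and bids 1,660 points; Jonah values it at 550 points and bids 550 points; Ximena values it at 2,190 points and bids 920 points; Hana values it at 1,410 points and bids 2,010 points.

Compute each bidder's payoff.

Payoffs: Yara 0 points, Paulo 140 points, Chloe 0 points, Jonah 0 points, Ximena 0 points, Hana 0 points.

Sorted high to low: Paulo 2,150 points > Hana 2,010 points > Chloe 1,660 points > Ximena 920 points > Jonah 550 points > Yara 440 points.
Paulo has the top bid and wins; the price is the second-highest bid, 2,010 points.
Paulo's payoff = 2,150 points − 2,010 points = 140 points. All other bidders lose, so their payoff is 0.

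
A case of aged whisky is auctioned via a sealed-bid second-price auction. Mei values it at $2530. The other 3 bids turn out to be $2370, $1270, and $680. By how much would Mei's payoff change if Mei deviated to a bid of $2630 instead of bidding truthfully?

The highest competing bid is $2370.
Bidding truthfully at $2530: Mei has the top bid, wins, and pays the second-highest bid $2370. Payoff = $2530 − $2370 = $160.
Bidding $2630: Mei has the top bid, wins, and pays the second-highest bid $2370. Payoff = $2530 − $2370 = $160.
Change = $160 − $160 = $0.
The bid only affects whether you win, not the price — here both bids land on the same side of the top rival bid, so the deviation is payoff-neutral.

$0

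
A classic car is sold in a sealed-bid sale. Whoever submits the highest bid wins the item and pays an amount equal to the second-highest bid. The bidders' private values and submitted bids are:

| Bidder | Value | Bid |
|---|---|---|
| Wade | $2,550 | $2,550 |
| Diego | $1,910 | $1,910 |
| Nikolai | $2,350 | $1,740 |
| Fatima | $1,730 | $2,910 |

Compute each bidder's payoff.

Payoffs: Wade $0, Diego $0, Nikolai $0, Fatima -$820.

Ranking the bids: Fatima $2,910; Wade $2,550; Diego $1,910; Nikolai $1,740.
Fatima has the top bid and wins; the price is the second-highest bid, $2,550.
Fatima's payoff = $1,730 − $2,550 = -$820. All other bidders lose, so their payoff is 0.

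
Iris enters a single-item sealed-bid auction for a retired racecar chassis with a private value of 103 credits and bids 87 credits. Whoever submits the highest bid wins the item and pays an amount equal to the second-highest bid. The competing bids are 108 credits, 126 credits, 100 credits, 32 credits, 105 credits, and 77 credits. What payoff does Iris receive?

0 credits

Highest competing bid: 126 credits.
Iris's bid 87 credits is not the highest, so Iris loses, pays nothing, and earns zero payoff.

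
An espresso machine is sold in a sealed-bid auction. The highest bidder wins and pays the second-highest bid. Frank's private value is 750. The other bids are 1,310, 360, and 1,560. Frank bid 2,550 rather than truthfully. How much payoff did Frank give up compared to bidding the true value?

810

The highest competing bid is 1,560.
Bidding truthfully at 750: the top bid is 1,560 (a rival), so Frank loses. Payoff = 0.
Bidding 2,550: Frank has the top bid, wins, and pays the second-highest bid 1,560. Payoff = 750 − 1,560 = -810.
Regret = truthful payoff − actual payoff = 0 − -810 = 810.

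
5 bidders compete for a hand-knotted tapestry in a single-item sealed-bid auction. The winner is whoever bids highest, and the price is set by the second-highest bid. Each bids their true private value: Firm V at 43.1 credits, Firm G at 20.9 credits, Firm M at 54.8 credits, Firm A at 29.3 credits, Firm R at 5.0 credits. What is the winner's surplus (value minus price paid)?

Winner's surplus: 11.7 credits.

Ranking the bids: Firm M 54.8 credits; Firm V 43.1 credits; Firm A 29.3 credits; Firm G 20.9 credits; Firm R 5.0 credits.
Firm M wins with the top bid and pays the second-highest, 43.1 credits.
Surplus = 54.8 credits − 43.1 credits = 11.7 credits.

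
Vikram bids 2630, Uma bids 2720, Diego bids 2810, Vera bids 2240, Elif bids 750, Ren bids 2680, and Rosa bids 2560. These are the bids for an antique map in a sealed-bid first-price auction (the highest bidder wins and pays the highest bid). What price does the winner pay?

Ranking the bids: Diego 2810; Uma 2720; Ren 2680; Vikram 2630; Rosa 2560; Vera 2240; Elif 750.
Diego is the highest bidder, so Diego wins.
Under the first-price rule, the price is the highest bid: 2810.

2810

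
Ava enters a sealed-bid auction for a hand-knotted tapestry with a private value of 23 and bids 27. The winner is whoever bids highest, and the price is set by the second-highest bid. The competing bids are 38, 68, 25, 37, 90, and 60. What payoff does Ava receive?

Highest competing bid: 90.
Ava's bid 27 is not the highest, so Ava loses, pays nothing, and earns zero payoff.

Ava's payoff: 0.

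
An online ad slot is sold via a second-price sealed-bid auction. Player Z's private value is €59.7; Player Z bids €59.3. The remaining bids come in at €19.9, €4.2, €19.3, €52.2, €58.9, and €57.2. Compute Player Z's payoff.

Highest competing bid: €58.9.
Player Z's bid €59.3 is the highest overall, so Player Z wins and pays the second-highest bid, €58.9.
Payoff = value − price = €59.7 − €58.9 = €0.8.

Player Z's payoff: €0.8.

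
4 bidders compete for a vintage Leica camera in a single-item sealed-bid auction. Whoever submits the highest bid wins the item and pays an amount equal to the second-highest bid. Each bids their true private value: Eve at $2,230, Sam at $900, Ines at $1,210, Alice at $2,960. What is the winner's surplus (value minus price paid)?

Ranking the bids: Alice $2,960; Eve $2,230; Ines $1,210; Sam $900.
Alice wins with the top bid and pays the second-highest, $2,230.
Surplus = $2,960 − $2,230 = $730.

Winner's surplus: $730.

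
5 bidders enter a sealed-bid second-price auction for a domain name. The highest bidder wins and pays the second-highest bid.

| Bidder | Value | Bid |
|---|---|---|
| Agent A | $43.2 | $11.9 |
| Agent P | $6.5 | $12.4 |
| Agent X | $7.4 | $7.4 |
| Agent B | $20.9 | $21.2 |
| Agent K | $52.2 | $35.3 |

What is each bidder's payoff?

Sorted high to low: Agent K $35.3, then Agent B $21.2, then Agent P $12.4, then Agent A $11.9, then Agent X $7.4.
Agent K has the top bid and wins; the price is the second-highest bid, $21.2.
Agent K's payoff = $52.2 − $21.2 = $31.0. All other bidders lose, so their payoff is 0.

Payoffs: Agent A $0.0, Agent P $0.0, Agent X $0.0, Agent B $0.0, Agent K $31.0.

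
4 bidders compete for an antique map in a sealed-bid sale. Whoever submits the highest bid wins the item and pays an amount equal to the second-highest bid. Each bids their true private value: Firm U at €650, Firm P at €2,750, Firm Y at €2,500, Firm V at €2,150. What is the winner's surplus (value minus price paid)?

€250

Ranking the bids: Firm P €2,750, then Firm Y €2,500, then Firm V €2,150, then Firm U €650.
Firm P wins with the top bid and pays the second-highest, €2,500.
Surplus = €2,750 − €2,500 = €250.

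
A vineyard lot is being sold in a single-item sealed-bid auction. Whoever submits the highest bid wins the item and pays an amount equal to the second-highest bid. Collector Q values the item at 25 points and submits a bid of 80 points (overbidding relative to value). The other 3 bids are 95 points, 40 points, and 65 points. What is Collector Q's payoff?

Payoff = 0 points.

Highest competing bid: 95 points.
Collector Q's bid 80 points is not the highest, so Collector Q loses, pays nothing, and earns zero payoff.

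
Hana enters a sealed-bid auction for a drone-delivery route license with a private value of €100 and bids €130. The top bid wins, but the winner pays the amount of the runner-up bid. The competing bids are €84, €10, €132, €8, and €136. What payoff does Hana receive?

Payoff = €0.

Highest competing bid: €136.
Hana's bid €130 is not the highest, so Hana loses, pays nothing, and earns zero payoff.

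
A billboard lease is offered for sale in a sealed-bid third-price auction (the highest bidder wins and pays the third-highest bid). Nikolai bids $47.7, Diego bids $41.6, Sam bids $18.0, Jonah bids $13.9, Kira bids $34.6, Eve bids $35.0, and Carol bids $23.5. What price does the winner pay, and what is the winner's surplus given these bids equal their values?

Ordered from highest: Nikolai $47.7, then Diego $41.6, then Eve $35.0, then Kira $34.6, then Carol $23.5, then Sam $18.0, then Jonah $13.9.
Nikolai is the highest bidder, so Nikolai wins.
Under the third-price rule, the price is the third-highest bid: $35.0.
Surplus = $47.7 − $35.0 = $12.7.

Price $35.0; surplus $12.7.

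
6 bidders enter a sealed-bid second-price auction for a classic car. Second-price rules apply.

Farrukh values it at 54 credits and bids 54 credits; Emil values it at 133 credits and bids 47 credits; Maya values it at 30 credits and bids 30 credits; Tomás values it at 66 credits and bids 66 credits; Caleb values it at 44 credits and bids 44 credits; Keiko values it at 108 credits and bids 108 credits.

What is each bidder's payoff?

Farrukh 0 credits, Emil 0 credits, Maya 0 credits, Tomás 0 credits, Caleb 0 credits, Keiko 42 credits.

Bids in descending order: Keiko 108 credits, then Tomás 66 credits, then Farrukh 54 credits, then Emil 47 credits, then Caleb 44 credits, then Maya 30 credits.
Keiko has the top bid and wins; the price is the second-highest bid, 66 credits.
Keiko's payoff = 108 credits − 66 credits = 42 credits. All other bidders lose, so their payoff is 0.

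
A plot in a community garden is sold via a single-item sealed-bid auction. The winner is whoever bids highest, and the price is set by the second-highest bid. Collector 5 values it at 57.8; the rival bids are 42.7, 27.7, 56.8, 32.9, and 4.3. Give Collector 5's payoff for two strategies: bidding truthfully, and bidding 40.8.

The highest competing bid is 56.8.
Bidding truthfully at 57.8: Collector 5 has the top bid, wins, and pays the second-highest bid 56.8. Payoff = 57.8 − 56.8 = 1.0.
Bidding 40.8: the top bid is 56.8 (a rival), so Collector 5 loses. Payoff = 0.0.
Deviating from a truthful bid can only lose payoff in a second-price auction — never gain.

Truthful: 1.0; alternative: 0.0.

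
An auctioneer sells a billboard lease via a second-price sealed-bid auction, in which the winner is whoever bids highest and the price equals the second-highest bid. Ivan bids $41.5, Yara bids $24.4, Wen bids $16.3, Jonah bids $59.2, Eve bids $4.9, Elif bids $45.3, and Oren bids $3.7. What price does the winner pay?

The winner pays $45.3.

Sorted high to low: Jonah $59.2 > Elif $45.3 > Ivan $41.5 > Yara $24.4 > Wen $16.3 > Eve $4.9 > Oren $3.7.
Jonah is the highest bidder, so Jonah wins.
Under the second-price rule, the price is the second-highest bid: $45.3.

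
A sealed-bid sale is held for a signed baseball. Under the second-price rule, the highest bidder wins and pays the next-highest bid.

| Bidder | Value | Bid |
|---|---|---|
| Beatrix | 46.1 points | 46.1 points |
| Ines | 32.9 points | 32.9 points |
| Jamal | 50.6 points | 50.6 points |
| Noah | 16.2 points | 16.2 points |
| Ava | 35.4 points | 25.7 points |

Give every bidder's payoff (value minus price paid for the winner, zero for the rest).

Beatrix 0.0 points, Ines 0.0 points, Jamal 4.5 points, Noah 0.0 points, Ava 0.0 points.

Ranking the bids: Jamal 50.6 points > Beatrix 46.1 points > Ines 32.9 points > Ava 25.7 points > Noah 16.2 points.
Jamal has the top bid and wins; the price is the second-highest bid, 46.1 points.
Jamal's payoff = 50.6 points − 46.1 points = 4.5 points. All other bidders lose, so their payoff is 0.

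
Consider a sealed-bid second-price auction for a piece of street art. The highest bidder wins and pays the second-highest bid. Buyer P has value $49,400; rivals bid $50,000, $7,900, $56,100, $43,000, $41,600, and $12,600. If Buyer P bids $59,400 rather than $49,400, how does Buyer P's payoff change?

-$6,700

The highest competing bid is $56,100.
Bidding truthfully at $49,400: the top bid is $56,100 (a rival), so Buyer P loses. Payoff = $0.
Bidding $59,400: Buyer P has the top bid, wins, and pays the second-highest bid $56,100. Payoff = $49,400 − $56,100 = -$6,700.
Change = -$6,700 − $0 = -$6,700.
Deviating from a truthful bid can only lose payoff in a second-price auction — never gain.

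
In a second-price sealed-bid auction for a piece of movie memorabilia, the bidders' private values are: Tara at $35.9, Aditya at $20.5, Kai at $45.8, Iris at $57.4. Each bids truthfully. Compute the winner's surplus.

Winner's surplus: $11.6.

Bids in descending order: Iris $57.4 > Kai $45.8 > Tara $35.9 > Aditya $20.5.
Iris wins with the top bid and pays the second-highest, $45.8.
Surplus = $57.4 − $45.8 = $11.6.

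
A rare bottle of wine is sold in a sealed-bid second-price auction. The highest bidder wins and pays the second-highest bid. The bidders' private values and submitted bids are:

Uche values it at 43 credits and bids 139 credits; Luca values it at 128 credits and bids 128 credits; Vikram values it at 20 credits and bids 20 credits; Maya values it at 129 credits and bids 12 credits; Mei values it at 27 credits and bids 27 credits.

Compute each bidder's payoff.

Uche -85 credits, Luca 0 credits, Vikram 0 credits, Maya 0 credits, Mei 0 credits.

Sorted high to low: Uche 139 credits, then Luca 128 credits, then Mei 27 credits, then Vikram 20 credits, then Maya 12 credits.
Uche has the top bid and wins; the price is the second-highest bid, 128 credits.
Uche's payoff = 43 credits − 128 credits = -85 credits. All other bidders lose, so their payoff is 0.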